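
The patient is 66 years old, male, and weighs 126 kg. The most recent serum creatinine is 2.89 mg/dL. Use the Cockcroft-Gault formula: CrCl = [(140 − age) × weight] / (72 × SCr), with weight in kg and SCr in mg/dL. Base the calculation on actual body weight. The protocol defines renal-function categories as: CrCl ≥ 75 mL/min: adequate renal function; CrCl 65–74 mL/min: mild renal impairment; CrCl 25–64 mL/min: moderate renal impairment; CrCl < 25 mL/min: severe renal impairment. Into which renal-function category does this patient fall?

moderate renal impairment

CrCl = (140 − 66) × 126 / (72 × 2.89) = 9324.0 / 208.08 ≈ 44.8 mL/min
45 mL/min falls in the 'moderate renal impairment' range.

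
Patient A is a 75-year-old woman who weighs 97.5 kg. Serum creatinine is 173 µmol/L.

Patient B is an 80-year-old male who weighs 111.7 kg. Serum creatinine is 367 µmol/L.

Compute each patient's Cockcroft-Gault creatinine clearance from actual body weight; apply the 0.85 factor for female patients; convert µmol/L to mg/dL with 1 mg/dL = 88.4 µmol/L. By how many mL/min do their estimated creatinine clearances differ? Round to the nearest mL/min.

Patient A: SCr = 173 / 88.4 = 1.957 mg/dL
Patient A: CrCl = (140 − 75) × 97.5 / (72 × 1.957) × 0.85 = 6337.5 / 140.90 × 0.85 ≈ 38.2 mL/min
Patient B: SCr = 367 / 88.4 = 4.152 mg/dL
Patient B: CrCl = (140 − 80) × 111.7 / (72 × 4.152) = 6702.0 / 298.94 ≈ 22.4 mL/min
|38.2 − 22.4| = 15.8 mL/min

16 mL/min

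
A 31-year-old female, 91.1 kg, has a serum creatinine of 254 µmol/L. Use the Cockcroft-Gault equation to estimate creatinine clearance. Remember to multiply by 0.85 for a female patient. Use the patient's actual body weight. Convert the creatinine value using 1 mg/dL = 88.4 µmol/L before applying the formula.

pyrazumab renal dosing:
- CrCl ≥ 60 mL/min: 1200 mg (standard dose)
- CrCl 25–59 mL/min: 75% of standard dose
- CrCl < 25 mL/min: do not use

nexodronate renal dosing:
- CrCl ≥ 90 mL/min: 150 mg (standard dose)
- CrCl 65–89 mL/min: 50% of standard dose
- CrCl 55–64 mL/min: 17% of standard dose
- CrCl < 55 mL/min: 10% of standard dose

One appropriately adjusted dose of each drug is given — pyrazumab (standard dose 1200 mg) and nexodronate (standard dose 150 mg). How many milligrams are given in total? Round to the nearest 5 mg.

915 mg

SCr = 254 / 88.4 = 2.873 mg/dL
CrCl = (140 − 31) × 91.1 / (72 × 2.873) × 0.85 = 9929.9 / 206.86 × 0.85 ≈ 40.8 mL/min
CrCl ≈ 41 mL/min.
pyrazumab: 25–59 mL/min → 75% of 1200 mg = 900 mg.
nexodronate: < 55 mL/min → 10% of 150 mg = 15 mg.
Total = 900 + 15 = 915 mg.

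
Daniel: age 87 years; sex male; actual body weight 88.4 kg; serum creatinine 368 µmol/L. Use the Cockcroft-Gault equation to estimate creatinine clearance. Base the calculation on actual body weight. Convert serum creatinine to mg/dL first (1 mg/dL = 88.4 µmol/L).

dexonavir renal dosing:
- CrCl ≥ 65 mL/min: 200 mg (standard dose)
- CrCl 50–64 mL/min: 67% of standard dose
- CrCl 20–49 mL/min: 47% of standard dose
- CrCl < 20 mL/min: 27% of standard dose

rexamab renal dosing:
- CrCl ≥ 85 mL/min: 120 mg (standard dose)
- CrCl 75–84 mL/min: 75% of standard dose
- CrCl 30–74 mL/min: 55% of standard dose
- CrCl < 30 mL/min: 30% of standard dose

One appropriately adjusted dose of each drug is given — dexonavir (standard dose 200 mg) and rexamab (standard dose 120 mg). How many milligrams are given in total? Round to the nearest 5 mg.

SCr = 368 / 88.4 = 4.163 mg/dL
CrCl = (140 − 87) × 88.4 / (72 × 4.163) = 4685.2 / 299.74 ≈ 15.6 mL/min
CrCl ≈ 16 mL/min.
dexonavir: < 20 mL/min → 27% of 200 mg = 54 mg.
rexamab: < 30 mL/min → 30% of 120 mg = 36 mg.
Total = 54 + 36 = 90 mg.

90 mg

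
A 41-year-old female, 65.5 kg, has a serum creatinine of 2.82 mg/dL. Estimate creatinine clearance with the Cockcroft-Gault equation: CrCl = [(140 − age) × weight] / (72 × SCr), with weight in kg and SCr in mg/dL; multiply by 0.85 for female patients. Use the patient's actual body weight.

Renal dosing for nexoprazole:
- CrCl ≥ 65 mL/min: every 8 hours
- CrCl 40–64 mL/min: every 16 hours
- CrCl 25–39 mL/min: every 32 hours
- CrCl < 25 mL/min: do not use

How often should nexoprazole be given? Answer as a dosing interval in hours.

CrCl = (140 − 41) × 65.5 / (72 × 2.82) × 0.85 = 6484.5 / 203.04 × 0.85 ≈ 27.1 mL/min
CrCl ≈ 27 mL/min → bracket 25–39 mL/min → every 32 hours.

every 32 hours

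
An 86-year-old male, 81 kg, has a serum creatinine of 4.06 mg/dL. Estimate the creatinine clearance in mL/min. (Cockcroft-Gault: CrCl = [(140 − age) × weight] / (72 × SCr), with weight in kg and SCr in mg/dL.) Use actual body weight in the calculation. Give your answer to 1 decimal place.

CrCl = (140 − 86) × 81 / (72 × 4.06) = 4374.0 / 292.32 ≈ 15.0 mL/min

15.0 mL/min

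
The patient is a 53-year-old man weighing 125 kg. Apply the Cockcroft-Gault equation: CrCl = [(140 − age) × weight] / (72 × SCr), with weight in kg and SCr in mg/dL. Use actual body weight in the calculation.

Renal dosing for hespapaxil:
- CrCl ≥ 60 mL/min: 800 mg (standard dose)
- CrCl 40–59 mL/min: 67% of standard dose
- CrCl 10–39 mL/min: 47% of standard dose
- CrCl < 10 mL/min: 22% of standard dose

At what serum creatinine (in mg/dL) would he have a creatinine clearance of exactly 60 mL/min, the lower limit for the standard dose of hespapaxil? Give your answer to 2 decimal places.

2.52 mg/dL

Standard dose requires CrCl ≥ 60 mL/min.
Set (140 − 53) × 125 / (72 × SCr) = 60
SCr = (140 − 53) × 125 / (72 × 60) = 2.517 mg/dL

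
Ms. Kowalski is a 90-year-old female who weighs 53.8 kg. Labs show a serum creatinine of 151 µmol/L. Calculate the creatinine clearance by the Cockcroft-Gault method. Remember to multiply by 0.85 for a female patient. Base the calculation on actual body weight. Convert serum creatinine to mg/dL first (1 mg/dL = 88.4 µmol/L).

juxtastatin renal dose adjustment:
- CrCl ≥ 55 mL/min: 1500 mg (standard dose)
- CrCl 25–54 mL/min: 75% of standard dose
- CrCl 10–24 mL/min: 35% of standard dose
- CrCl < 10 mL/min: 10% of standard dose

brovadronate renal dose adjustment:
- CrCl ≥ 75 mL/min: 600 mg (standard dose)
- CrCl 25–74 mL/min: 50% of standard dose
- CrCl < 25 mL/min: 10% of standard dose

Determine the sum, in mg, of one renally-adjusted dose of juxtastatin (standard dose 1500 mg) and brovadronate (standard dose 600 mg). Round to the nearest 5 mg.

SCr = 151 / 88.4 = 1.708 mg/dL
CrCl = (140 − 90) × 53.8 / (72 × 1.708) × 0.85 = 2690.0 / 122.98 × 0.85 ≈ 18.6 mL/min
CrCl ≈ 19 mL/min.
juxtastatin: 10–24 mL/min → 35% of 1500 mg = 525 mg.
brovadronate: < 25 mL/min → 10% of 600 mg = 60 mg.
Total = 525 + 60 = 585 mg.

585 mg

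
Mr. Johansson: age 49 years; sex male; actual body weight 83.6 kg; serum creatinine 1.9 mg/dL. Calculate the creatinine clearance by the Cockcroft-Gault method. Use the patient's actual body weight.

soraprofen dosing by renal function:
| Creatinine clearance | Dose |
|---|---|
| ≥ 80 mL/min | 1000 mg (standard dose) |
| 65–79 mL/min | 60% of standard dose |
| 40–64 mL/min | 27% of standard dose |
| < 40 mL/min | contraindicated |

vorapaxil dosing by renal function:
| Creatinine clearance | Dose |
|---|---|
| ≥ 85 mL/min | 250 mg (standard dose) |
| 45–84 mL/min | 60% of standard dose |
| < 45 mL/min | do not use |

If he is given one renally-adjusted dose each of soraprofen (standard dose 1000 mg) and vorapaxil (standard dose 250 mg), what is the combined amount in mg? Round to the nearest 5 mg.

420 mg

CrCl = (140 − 49) × 83.6 / (72 × 1.9) = 7607.6 / 136.80 ≈ 55.6 mL/min
CrCl ≈ 56 mL/min.
soraprofen: 40–64 mL/min → 27% of 1000 mg = 270 mg.
vorapaxil: 45–84 mL/min → 60% of 250 mg = 150 mg.
Total = 270 + 150 = 420 mg.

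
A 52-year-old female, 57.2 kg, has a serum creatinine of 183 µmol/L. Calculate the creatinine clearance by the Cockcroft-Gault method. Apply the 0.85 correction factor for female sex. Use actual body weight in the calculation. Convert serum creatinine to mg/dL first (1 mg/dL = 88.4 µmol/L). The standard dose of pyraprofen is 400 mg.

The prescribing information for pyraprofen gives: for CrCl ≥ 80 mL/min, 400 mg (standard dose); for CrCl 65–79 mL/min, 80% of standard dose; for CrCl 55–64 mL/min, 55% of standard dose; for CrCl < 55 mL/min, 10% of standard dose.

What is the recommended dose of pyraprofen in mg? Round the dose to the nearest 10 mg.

SCr = 183 / 88.4 = 2.07 mg/dL
CrCl = (140 − 52) × 57.2 / (72 × 2.07) × 0.85 = 5033.6 / 149.04 × 0.85 ≈ 28.7 mL/min
CrCl ≈ 29 mL/min → bracket < 55 mL/min.
10% of 400 mg = 40 mg

40 mg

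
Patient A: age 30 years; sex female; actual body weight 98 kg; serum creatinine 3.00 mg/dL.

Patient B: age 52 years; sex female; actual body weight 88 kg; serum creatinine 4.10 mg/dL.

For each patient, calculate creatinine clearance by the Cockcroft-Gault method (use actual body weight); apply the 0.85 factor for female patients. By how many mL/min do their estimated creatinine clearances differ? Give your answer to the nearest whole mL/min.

20 mL/min

Patient A: CrCl = (140 − 30) × 98 / (72 × 3) × 0.85 = 10780.0 / 216.00 × 0.85 ≈ 42.4 mL/min
Patient B: CrCl = (140 − 52) × 88 / (72 × 4.1) × 0.85 = 7744.0 / 295.20 × 0.85 ≈ 22.3 mL/min
|42.4 − 22.3| = 20.1 mL/min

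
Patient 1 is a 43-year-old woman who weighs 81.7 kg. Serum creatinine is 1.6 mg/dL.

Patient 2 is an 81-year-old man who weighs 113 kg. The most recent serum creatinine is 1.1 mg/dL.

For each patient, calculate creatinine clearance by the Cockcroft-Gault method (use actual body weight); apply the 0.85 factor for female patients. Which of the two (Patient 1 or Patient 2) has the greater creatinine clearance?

Patient 1: CrCl = (140 − 43) × 81.7 / (72 × 1.6) × 0.85 = 7924.9 / 115.20 × 0.85 ≈ 58.5 mL/min
Patient 2: CrCl = (140 − 81) × 113 / (72 × 1.1) = 6667.0 / 79.20 ≈ 84.2 mL/min
58.5 vs 84.2 mL/min → Patient 2 is higher.

Patient 2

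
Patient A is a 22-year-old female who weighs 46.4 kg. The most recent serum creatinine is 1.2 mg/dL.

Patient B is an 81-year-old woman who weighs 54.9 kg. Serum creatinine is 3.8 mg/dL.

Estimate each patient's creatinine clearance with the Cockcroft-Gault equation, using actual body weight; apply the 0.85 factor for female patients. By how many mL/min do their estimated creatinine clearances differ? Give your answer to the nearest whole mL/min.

Patient A: CrCl = (140 − 22) × 46.4 / (72 × 1.2) × 0.85 = 5475.2 / 86.40 × 0.85 ≈ 53.9 mL/min
Patient B: CrCl = (140 − 81) × 54.9 / (72 × 3.8) × 0.85 = 3239.1 / 273.60 × 0.85 ≈ 10.1 mL/min
|53.9 − 10.1| = 43.8 mL/min

44 mL/min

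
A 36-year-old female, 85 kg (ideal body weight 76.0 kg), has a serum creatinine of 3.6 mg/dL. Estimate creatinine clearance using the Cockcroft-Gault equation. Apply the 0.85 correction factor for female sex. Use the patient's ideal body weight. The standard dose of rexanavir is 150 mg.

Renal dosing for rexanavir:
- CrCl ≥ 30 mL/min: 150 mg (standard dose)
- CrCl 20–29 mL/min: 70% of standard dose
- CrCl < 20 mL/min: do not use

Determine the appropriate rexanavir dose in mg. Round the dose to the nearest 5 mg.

105 mg

CrCl = (140 − 36) × 76 / (72 × 3.6) × 0.85 = 7904.0 / 259.20 × 0.85 ≈ 25.9 mL/min
CrCl ≈ 26 mL/min → bracket 20–29 mL/min.
70% of 150 mg = 105 mg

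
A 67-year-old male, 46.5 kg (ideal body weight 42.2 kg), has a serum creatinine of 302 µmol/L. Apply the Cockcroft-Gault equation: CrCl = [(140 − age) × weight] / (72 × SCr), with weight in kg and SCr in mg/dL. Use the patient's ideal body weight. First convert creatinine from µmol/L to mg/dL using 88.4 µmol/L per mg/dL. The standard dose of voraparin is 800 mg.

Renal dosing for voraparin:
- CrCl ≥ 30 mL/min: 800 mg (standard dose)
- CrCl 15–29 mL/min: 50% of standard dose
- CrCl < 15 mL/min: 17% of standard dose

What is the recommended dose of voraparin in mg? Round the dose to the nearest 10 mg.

SCr = 302 / 88.4 = 3.416 mg/dL
CrCl = (140 − 67) × 42.2 / (72 × 3.416) = 3080.6 / 245.95 ≈ 12.5 mL/min
CrCl ≈ 13 mL/min → bracket < 15 mL/min.
17% of 800 mg = 136 mg → 140 mg

140 mg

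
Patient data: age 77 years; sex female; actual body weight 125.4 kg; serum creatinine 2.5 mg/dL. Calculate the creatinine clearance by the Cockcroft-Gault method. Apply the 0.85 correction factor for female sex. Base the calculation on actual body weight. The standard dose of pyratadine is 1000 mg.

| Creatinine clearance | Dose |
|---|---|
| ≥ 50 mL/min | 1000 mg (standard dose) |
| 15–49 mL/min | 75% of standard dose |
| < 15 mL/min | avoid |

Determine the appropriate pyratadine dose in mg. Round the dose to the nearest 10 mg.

750 mg

CrCl = (140 − 77) × 125.4 / (72 × 2.5) × 0.85 = 7900.2 / 180.00 × 0.85 ≈ 37.3 mL/min
CrCl ≈ 37 mL/min → bracket 15–49 mL/min.
75% of 1000 mg = 750 mg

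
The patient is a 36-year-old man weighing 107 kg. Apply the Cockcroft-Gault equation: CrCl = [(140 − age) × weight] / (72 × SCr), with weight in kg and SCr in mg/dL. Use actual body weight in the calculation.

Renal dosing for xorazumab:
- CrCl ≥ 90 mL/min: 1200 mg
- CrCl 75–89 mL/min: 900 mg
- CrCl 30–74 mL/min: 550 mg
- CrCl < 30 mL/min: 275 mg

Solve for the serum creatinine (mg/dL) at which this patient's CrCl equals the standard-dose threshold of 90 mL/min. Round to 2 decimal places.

Standard dose requires CrCl ≥ 90 mL/min.
Set (140 − 36) × 107 / (72 × SCr) = 90
SCr = (140 − 36) × 107 / (72 × 90) = 1.717 mg/dL

1.72 mg/dL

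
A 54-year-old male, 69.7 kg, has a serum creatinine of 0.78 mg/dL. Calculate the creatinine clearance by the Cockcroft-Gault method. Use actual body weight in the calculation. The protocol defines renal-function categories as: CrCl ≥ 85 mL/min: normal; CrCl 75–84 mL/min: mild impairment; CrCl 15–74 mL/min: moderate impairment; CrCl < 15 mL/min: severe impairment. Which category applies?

CrCl = (140 − 54) × 69.7 / (72 × 0.78) = 5994.2 / 56.16 ≈ 106.7 mL/min
107 mL/min falls in the 'normal' range.

normal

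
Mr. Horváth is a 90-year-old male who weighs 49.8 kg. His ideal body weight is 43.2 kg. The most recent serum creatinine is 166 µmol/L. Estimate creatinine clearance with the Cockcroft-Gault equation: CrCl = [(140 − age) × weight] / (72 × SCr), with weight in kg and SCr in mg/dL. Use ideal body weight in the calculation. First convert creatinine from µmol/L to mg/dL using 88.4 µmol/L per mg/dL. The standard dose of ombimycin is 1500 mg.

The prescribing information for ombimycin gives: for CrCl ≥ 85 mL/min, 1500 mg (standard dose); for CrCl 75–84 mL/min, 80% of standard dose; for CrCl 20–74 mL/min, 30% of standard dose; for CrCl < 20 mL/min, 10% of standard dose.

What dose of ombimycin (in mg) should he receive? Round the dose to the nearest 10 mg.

150 mg

SCr = 166 / 88.4 = 1.878 mg/dL
CrCl = (140 − 90) × 43.2 / (72 × 1.878) = 2160.0 / 135.22 ≈ 16.0 mL/min
CrCl ≈ 16 mL/min → bracket < 20 mL/min.
10% of 1500 mg = 150 mg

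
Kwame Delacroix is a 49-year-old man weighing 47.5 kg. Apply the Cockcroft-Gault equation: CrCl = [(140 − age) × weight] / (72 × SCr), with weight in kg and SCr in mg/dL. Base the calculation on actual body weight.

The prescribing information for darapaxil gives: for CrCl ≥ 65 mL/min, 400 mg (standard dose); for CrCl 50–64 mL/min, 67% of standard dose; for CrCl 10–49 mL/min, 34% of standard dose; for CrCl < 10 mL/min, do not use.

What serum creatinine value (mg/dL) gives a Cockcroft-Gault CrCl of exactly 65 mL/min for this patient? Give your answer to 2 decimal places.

0.92 mg/dL

Standard dose requires CrCl ≥ 65 mL/min.
Set (140 − 49) × 47.5 / (72 × SCr) = 65
SCr = (140 − 49) × 47.5 / (72 × 65) = 0.924 mg/dL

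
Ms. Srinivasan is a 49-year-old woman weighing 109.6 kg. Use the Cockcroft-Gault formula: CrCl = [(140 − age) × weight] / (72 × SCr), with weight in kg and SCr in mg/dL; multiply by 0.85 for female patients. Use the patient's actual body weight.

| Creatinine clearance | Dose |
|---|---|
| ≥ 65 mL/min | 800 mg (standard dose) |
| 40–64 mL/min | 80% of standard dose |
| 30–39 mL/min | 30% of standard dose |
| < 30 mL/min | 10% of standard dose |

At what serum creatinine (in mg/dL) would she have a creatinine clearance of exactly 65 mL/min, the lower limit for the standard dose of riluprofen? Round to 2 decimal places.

Standard dose requires CrCl ≥ 65 mL/min.
Set (140 − 49) × 109.6 × 0.85 / (72 × SCr) = 65
SCr = (140 − 49) × 109.6 × 0.85 / (72 × 65) = 1.811 mg/dL

1.81 mg/dL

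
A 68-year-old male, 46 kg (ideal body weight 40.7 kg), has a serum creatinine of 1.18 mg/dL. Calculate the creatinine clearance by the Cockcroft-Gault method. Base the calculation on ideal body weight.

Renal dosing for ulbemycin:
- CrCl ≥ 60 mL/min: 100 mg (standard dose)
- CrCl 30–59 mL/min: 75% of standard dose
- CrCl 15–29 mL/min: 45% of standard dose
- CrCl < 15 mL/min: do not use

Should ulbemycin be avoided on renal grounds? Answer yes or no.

CrCl = (140 − 68) × 40.7 / (72 × 1.18) = 2930.4 / 84.96 ≈ 34.5 mL/min
CrCl ≈ 34 mL/min, which is ≥ 15 mL/min.

no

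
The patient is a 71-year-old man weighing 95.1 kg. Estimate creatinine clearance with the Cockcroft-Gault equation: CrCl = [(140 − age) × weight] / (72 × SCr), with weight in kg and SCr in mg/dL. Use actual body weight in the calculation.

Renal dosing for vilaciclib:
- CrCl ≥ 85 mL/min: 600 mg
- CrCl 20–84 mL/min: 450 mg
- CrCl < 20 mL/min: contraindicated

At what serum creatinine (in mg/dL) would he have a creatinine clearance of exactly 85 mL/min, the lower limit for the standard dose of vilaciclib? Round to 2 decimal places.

Standard dose requires CrCl ≥ 85 mL/min.
Set (140 − 71) × 95.1 / (72 × SCr) = 85
SCr = (140 − 71) × 95.1 / (72 × 85) = 1.072 mg/dL

1.07 mg/dL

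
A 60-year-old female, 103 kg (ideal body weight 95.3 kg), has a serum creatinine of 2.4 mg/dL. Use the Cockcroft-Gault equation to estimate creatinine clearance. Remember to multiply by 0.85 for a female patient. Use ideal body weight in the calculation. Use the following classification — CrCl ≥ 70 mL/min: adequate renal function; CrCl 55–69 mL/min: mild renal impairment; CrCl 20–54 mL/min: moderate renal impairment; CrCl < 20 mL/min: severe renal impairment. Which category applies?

CrCl = (140 − 60) × 95.3 / (72 × 2.4) × 0.85 = 7624.0 / 172.80 × 0.85 ≈ 37.5 mL/min
38 mL/min falls in the 'moderate renal impairment' range.

moderate renal impairment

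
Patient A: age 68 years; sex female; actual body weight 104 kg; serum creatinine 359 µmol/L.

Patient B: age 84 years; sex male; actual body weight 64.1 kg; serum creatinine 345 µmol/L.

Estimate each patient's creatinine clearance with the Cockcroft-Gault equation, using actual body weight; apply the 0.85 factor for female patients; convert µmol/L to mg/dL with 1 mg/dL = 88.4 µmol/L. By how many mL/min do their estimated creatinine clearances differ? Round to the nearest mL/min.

Patient A: SCr = 359 / 88.4 = 4.061 mg/dL
Patient A: CrCl = (140 − 68) × 104 / (72 × 4.061) × 0.85 = 7488.0 / 292.39 × 0.85 ≈ 21.8 mL/min
Patient B: SCr = 345 / 88.4 = 3.903 mg/dL
Patient B: CrCl = (140 − 84) × 64.1 / (72 × 3.903) = 3589.6 / 281.02 ≈ 12.8 mL/min
|21.8 − 12.8| = 9.0 mL/min

9 mL/min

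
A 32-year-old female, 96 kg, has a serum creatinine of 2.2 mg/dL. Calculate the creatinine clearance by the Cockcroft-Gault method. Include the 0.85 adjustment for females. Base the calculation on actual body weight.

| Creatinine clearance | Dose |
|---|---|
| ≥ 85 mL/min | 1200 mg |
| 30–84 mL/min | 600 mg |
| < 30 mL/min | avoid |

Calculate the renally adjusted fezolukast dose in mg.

600 mg

CrCl = (140 − 32) × 96 / (72 × 2.2) × 0.85 = 10368.0 / 158.40 × 0.85 ≈ 55.6 mL/min
CrCl ≈ 56 mL/min → bracket 30–84 mL/min.
Dose for this bracket: 600 mg.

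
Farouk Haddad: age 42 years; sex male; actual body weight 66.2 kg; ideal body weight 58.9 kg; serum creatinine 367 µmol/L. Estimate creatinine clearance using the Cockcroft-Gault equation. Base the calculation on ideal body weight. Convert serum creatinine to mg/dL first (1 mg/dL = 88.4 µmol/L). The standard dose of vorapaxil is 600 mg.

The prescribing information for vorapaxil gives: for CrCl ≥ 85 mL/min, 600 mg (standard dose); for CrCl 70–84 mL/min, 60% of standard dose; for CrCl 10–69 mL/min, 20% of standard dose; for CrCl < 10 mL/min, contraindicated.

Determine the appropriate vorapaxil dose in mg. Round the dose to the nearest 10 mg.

120 mg

SCr = 367 / 88.4 = 4.152 mg/dL
CrCl = (140 − 42) × 58.9 / (72 × 4.152) = 5772.2 / 298.94 ≈ 19.3 mL/min
CrCl ≈ 19 mL/min → bracket 10–69 mL/min.
20% of 600 mg = 120 mg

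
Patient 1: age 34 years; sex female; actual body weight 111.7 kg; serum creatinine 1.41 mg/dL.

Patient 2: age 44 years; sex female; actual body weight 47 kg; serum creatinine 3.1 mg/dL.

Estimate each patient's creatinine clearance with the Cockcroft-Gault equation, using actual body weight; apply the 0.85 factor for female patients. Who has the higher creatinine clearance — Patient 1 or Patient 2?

Patient 1

Patient 1: CrCl = (140 − 34) × 111.7 / (72 × 1.41) × 0.85 = 11840.2 / 101.52 × 0.85 ≈ 99.1 mL/min
Patient 2: CrCl = (140 − 44) × 47 / (72 × 3.1) × 0.85 = 4512.0 / 223.20 × 0.85 ≈ 17.2 mL/min
99.1 vs 17.2 mL/min → Patient 1 is higher.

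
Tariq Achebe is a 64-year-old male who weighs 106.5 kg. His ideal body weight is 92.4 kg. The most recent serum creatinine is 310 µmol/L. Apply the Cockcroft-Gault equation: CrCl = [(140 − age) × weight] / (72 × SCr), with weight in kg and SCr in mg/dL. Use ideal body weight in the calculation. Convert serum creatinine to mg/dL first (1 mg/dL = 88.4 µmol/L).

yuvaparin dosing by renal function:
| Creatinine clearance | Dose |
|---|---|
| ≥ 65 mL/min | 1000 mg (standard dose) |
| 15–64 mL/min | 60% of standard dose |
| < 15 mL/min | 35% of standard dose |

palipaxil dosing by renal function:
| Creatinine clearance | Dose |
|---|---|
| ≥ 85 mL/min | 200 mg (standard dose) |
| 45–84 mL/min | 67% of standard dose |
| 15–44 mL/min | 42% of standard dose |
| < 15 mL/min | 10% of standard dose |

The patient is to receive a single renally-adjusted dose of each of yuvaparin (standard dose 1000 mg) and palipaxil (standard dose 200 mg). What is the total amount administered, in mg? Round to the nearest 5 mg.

685 mg

SCr = 310 / 88.4 = 3.507 mg/dL
CrCl = (140 − 64) × 92.4 / (72 × 3.507) = 7022.4 / 252.50 ≈ 27.8 mL/min
CrCl ≈ 28 mL/min.
yuvaparin: 15–64 mL/min → 60% of 1000 mg = 600 mg.
palipaxil: 15–44 mL/min → 42% of 200 mg = 84 mg.
Total = 600 + 84 = 684 mg.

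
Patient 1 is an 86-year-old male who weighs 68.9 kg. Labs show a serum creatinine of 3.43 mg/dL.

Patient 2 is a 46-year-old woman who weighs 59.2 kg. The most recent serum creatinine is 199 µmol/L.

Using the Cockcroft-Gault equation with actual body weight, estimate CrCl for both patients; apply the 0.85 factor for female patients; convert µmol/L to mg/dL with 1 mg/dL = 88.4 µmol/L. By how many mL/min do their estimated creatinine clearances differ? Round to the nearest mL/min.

Patient 1: CrCl = (140 − 86) × 68.9 / (72 × 3.43) = 3720.6 / 246.96 ≈ 15.1 mL/min
Patient 2: SCr = 199 / 88.4 = 2.251 mg/dL
Patient 2: CrCl = (140 − 46) × 59.2 / (72 × 2.251) × 0.85 = 5564.8 / 162.07 × 0.85 ≈ 29.2 mL/min
|15.1 − 29.2| = 14.1 mL/min

14 mL/min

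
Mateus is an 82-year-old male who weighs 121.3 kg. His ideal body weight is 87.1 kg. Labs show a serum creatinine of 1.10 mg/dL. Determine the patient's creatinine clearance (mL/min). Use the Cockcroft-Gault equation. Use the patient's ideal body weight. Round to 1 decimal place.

CrCl = (140 − 82) × 87.1 / (72 × 1.1) = 5051.8 / 79.20 ≈ 63.8 mL/min

63.8 mL/min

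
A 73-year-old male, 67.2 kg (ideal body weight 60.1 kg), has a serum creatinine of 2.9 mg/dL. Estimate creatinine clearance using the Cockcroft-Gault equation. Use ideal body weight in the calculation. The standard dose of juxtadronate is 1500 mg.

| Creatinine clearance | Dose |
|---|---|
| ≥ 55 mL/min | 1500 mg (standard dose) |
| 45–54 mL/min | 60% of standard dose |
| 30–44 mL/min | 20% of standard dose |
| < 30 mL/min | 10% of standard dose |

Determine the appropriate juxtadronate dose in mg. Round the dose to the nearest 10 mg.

CrCl = (140 − 73) × 60.1 / (72 × 2.9) = 4026.7 / 208.80 ≈ 19.3 mL/min
CrCl ≈ 19 mL/min → bracket < 30 mL/min.
10% of 1500 mg = 150 mg

150 mg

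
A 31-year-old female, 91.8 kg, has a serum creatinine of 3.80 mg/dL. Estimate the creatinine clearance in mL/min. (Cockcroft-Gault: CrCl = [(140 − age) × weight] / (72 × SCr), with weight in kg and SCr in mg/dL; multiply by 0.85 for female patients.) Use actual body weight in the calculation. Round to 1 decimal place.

CrCl = (140 − 31) × 91.8 / (72 × 3.8) × 0.85 = 10006.2 / 273.60 × 0.85 ≈ 31.1 mL/min

31.1 mL/min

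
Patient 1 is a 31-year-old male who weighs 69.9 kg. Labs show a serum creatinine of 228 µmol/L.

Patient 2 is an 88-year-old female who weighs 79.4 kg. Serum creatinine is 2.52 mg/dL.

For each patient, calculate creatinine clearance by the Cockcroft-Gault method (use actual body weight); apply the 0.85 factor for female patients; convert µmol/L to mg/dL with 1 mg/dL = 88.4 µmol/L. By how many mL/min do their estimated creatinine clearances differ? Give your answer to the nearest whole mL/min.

Patient 1: SCr = 228 / 88.4 = 2.579 mg/dL
Patient 1: CrCl = (140 − 31) × 69.9 / (72 × 2.579) = 7619.1 / 185.69 ≈ 41.0 mL/min
Patient 2: CrCl = (140 − 88) × 79.4 / (72 × 2.52) × 0.85 = 4128.8 / 181.44 × 0.85 ≈ 19.3 mL/min
|41.0 − 19.3| = 21.7 mL/min

22 mL/min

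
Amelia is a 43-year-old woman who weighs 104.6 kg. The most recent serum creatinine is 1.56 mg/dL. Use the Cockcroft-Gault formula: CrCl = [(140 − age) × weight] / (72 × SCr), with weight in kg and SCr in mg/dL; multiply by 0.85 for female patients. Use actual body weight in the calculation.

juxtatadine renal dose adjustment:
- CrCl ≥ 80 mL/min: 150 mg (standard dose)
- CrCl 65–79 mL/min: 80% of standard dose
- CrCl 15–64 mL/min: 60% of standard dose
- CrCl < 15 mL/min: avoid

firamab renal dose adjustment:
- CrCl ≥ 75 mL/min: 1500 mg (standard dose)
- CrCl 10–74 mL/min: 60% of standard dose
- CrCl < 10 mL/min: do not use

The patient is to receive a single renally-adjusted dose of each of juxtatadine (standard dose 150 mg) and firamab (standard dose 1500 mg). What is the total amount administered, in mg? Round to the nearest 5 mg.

1620 mg

CrCl = (140 − 43) × 104.6 / (72 × 1.56) × 0.85 = 10146.2 / 112.32 × 0.85 ≈ 76.8 mL/min
CrCl ≈ 77 mL/min.
juxtatadine: 65–79 mL/min → 80% of 150 mg = 120 mg.
firamab: ≥ 75 mL/min → 100% of 1500 mg = 1500 mg.
Total = 120 + 1500 = 1620 mg.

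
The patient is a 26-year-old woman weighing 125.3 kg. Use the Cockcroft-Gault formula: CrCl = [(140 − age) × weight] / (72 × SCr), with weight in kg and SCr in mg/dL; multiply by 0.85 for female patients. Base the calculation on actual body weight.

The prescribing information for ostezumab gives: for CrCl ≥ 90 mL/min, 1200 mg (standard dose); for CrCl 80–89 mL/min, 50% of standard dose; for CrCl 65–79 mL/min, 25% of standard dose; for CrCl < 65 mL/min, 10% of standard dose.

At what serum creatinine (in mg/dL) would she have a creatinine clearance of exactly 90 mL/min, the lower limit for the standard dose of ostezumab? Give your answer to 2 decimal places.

1.87 mg/dL

Standard dose requires CrCl ≥ 90 mL/min.
Set (140 − 26) × 125.3 × 0.85 / (72 × SCr) = 90
SCr = (140 − 26) × 125.3 × 0.85 / (72 × 90) = 1.874 mg/dL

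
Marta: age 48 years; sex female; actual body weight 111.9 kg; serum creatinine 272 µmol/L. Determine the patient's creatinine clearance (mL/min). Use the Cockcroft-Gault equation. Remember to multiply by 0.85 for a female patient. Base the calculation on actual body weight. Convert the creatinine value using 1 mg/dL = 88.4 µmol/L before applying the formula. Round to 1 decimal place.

SCr = 272 / 88.4 = 3.077 mg/dL
CrCl = (140 − 48) × 111.9 / (72 × 3.077) × 0.85 = 10294.8 / 221.54 × 0.85 ≈ 39.5 mL/min

39.5 mL/min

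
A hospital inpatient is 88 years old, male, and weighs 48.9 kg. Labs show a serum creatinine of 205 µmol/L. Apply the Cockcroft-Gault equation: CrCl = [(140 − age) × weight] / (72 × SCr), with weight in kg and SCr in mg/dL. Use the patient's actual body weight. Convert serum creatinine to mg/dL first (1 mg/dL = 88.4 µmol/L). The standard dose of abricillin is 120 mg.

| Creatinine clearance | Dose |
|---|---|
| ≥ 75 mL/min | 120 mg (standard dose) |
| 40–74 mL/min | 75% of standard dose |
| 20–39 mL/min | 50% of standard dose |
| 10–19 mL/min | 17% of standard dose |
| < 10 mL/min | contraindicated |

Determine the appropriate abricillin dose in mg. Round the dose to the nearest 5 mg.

SCr = 205 / 88.4 = 2.319 mg/dL
CrCl = (140 − 88) × 48.9 / (72 × 2.319) = 2542.8 / 166.97 ≈ 15.2 mL/min
CrCl ≈ 15 mL/min → bracket 10–19 mL/min.
17% of 120 mg = 20.4 mg → 20 mg

20 mg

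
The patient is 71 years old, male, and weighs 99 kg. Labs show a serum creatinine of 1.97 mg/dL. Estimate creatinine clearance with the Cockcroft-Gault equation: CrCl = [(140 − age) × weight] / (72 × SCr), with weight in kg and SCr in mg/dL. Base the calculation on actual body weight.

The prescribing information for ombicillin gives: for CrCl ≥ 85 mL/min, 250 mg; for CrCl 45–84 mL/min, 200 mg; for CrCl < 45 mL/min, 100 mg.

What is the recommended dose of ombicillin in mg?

200 mg

CrCl = (140 − 71) × 99 / (72 × 1.97) = 6831.0 / 141.84 ≈ 48.2 mL/min
CrCl ≈ 48 mL/min → bracket 45–84 mL/min.
Dose for this bracket: 200 mg.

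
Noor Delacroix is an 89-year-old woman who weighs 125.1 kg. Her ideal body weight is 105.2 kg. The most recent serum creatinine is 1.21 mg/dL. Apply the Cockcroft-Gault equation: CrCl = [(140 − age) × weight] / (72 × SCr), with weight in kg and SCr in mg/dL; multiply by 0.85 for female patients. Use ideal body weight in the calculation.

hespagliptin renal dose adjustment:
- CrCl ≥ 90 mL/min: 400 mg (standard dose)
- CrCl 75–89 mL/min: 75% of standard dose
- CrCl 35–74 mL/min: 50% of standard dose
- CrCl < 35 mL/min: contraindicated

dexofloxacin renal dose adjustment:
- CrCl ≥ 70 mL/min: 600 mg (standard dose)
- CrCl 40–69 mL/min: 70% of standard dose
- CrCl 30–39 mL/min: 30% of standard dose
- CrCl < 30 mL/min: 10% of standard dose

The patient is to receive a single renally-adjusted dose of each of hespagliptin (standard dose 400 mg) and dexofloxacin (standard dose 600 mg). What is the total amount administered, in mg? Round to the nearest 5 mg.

CrCl = (140 − 89) × 105.2 / (72 × 1.21) × 0.85 = 5365.2 / 87.12 × 0.85 ≈ 52.3 mL/min
CrCl ≈ 52 mL/min.
hespagliptin: 35–74 mL/min → 50% of 400 mg = 200 mg.
dexofloxacin: 40–69 mL/min → 70% of 600 mg = 420 mg.
Total = 200 + 420 = 620 mg.

620 mg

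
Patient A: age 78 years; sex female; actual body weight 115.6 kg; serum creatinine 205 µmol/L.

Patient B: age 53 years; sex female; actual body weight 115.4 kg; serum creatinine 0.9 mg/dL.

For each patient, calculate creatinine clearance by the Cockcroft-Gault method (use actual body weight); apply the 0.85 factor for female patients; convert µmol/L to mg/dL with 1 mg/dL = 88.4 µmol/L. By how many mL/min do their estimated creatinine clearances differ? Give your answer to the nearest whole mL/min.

95 mL/min

Patient A: SCr = 205 / 88.4 = 2.319 mg/dL
Patient A: CrCl = (140 − 78) × 115.6 / (72 × 2.319) × 0.85 = 7167.2 / 166.97 × 0.85 ≈ 36.5 mL/min
Patient B: CrCl = (140 − 53) × 115.4 / (72 × 0.9) × 0.85 = 10039.8 / 64.80 × 0.85 ≈ 131.7 mL/min
|36.5 − 131.7| = 95.2 mL/min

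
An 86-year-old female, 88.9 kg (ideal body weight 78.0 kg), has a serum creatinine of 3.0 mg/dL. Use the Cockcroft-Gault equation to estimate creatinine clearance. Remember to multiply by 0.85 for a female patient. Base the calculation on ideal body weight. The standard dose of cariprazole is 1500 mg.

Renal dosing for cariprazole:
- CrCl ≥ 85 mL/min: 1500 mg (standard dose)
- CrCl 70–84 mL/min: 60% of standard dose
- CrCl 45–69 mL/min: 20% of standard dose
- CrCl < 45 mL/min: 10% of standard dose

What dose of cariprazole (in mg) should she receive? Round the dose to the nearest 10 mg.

CrCl = (140 − 86) × 78 / (72 × 3) × 0.85 = 4212.0 / 216.00 × 0.85 ≈ 16.6 mL/min
CrCl ≈ 17 mL/min → bracket < 45 mL/min.
10% of 1500 mg = 150 mg

150 mg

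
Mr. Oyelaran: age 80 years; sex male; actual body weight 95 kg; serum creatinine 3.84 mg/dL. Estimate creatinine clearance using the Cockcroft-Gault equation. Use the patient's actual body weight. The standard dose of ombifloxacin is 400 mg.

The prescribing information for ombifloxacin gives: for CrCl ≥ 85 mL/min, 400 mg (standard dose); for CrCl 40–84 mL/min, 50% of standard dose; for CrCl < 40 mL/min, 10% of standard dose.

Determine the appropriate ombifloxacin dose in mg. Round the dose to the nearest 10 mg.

40 mg

CrCl = (140 − 80) × 95 / (72 × 3.84) = 5700.0 / 276.48 ≈ 20.6 mL/min
CrCl ≈ 21 mL/min → bracket < 40 mL/min.
10% of 400 mg = 40 mg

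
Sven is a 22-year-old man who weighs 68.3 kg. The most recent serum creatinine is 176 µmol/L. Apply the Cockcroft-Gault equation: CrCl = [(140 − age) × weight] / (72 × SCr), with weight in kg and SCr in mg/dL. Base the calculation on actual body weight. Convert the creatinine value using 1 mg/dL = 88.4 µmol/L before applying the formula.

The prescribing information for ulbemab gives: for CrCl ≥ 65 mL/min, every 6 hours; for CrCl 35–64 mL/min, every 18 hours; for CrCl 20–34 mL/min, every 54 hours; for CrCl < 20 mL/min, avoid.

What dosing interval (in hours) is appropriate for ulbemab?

every 18 hours

SCr = 176 / 88.4 = 1.991 mg/dL
CrCl = (140 − 22) × 68.3 / (72 × 1.991) = 8059.4 / 143.35 ≈ 56.2 mL/min
CrCl ≈ 56 mL/min → bracket 35–64 mL/min → every 18 hours.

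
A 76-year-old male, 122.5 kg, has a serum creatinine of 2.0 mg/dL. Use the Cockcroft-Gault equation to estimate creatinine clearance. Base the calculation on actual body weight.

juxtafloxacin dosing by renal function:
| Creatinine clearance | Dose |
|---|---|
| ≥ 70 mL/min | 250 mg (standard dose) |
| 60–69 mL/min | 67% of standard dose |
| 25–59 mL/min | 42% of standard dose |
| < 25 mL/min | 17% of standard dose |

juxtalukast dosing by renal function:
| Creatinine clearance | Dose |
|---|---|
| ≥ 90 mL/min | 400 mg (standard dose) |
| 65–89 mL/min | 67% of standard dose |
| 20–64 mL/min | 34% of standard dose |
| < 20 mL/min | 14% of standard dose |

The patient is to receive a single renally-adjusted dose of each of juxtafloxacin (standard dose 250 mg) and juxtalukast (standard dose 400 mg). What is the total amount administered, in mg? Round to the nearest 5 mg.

240 mg

CrCl = (140 − 76) × 122.5 / (72 × 2) = 7840.0 / 144.00 ≈ 54.4 mL/min
CrCl ≈ 54 mL/min.
juxtafloxacin: 25–59 mL/min → 42% of 250 mg = 105 mg.
juxtalukast: 20–64 mL/min → 34% of 400 mg = 136 mg.
Total = 105 + 136 = 241 mg.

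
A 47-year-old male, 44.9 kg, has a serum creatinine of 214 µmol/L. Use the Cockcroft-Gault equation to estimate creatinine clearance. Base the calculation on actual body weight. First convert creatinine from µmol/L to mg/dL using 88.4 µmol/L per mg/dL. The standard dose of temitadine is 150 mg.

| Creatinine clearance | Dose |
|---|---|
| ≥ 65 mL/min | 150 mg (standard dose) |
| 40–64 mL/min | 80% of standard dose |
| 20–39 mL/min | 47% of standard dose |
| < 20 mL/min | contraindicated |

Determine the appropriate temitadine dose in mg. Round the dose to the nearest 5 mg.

SCr = 214 / 88.4 = 2.421 mg/dL
CrCl = (140 − 47) × 44.9 / (72 × 2.421) = 4175.7 / 174.31 ≈ 24.0 mL/min
CrCl ≈ 24 mL/min → bracket 20–39 mL/min.
47% of 150 mg = 70.5 mg → 70 mg

70 mg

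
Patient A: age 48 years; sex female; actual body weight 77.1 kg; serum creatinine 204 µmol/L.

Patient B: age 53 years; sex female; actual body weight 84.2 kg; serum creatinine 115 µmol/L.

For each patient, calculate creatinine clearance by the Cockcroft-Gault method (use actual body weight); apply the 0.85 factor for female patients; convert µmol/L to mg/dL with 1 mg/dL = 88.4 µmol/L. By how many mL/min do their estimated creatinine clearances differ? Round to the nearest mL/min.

30 mL/min

Patient A: SCr = 204 / 88.4 = 2.308 mg/dL
Patient A: CrCl = (140 − 48) × 77.1 / (72 × 2.308) × 0.85 = 7093.2 / 166.18 × 0.85 ≈ 36.3 mL/min
Patient B: SCr = 115 / 88.4 = 1.301 mg/dL
Patient B: CrCl = (140 − 53) × 84.2 / (72 × 1.301) × 0.85 = 7325.4 / 93.67 × 0.85 ≈ 66.5 mL/min
|36.3 − 66.5| = 30.2 mL/min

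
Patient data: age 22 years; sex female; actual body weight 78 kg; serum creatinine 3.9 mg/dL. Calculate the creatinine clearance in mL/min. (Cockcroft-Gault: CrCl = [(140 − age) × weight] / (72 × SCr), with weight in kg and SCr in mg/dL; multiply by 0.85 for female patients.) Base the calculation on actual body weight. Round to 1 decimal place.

27.9 mL/min

CrCl = (140 − 22) × 78 / (72 × 3.9) × 0.85 = 9204.0 / 280.80 × 0.85 ≈ 27.9 mL/min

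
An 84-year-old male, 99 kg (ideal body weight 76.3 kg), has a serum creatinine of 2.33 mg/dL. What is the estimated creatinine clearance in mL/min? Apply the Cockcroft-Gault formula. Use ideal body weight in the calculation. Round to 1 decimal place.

CrCl = (140 − 84) × 76.3 / (72 × 2.33) = 4272.8 / 167.76 ≈ 25.5 mL/min

25.5 mL/min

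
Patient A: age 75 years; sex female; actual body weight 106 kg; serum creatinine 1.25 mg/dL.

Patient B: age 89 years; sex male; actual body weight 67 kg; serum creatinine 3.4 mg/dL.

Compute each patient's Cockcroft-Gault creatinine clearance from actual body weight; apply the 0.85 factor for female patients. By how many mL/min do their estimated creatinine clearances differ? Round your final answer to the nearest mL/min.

Patient A: CrCl = (140 − 75) × 106 / (72 × 1.25) × 0.85 = 6890.0 / 90.00 × 0.85 ≈ 65.1 mL/min
Patient B: CrCl = (140 − 89) × 67 / (72 × 3.4) = 3417.0 / 244.80 ≈ 14.0 mL/min
|65.1 − 14.0| = 51.1 mL/min

51 mL/min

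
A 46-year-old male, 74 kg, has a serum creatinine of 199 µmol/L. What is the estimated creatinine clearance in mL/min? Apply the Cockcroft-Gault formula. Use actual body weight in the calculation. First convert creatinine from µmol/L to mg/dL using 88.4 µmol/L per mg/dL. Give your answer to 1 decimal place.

SCr = 199 / 88.4 = 2.251 mg/dL
CrCl = (140 − 46) × 74 / (72 × 2.251) = 6956.0 / 162.07 ≈ 42.9 mL/min

42.9 mL/min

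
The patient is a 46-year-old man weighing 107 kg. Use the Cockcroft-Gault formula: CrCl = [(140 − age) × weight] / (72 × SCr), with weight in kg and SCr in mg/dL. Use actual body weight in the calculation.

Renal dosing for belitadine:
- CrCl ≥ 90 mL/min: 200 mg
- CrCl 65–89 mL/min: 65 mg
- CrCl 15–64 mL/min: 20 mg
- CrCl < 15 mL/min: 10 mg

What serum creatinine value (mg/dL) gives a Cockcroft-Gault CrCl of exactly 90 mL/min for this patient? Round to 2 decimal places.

1.55 mg/dL

Standard dose requires CrCl ≥ 90 mL/min.
Set (140 − 46) × 107 / (72 × SCr) = 90
SCr = (140 − 46) × 107 / (72 × 90) = 1.552 mg/dL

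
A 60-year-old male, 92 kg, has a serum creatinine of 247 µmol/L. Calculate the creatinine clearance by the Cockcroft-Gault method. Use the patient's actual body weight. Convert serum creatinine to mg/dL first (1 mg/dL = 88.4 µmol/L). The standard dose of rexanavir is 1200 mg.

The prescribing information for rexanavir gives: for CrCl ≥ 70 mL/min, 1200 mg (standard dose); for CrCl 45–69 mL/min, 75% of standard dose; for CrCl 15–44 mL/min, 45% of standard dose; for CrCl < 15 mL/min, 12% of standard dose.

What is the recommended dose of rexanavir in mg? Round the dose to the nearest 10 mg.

540 mg

SCr = 247 / 88.4 = 2.794 mg/dL
CrCl = (140 − 60) × 92 / (72 × 2.794) = 7360.0 / 201.17 ≈ 36.6 mL/min
CrCl ≈ 37 mL/min → bracket 15–44 mL/min.
45% of 1200 mg = 540 mg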